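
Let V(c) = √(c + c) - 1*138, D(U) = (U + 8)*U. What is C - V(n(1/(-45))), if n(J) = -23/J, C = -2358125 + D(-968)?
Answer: -1428707 - 3*√230 ≈ -1.4288e+6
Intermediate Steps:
D(U) = U*(8 + U) (D(U) = (8 + U)*U = U*(8 + U))
C = -1428845 (C = -2358125 - 968*(8 - 968) = -2358125 - 968*(-960) = -2358125 + 929280 = -1428845)
V(c) = -138 + √2*√c (V(c) = √(2*c) - 138 = √2*√c - 138 = -138 + √2*√c)
C - V(n(1/(-45))) = -1428845 - (-138 + √2*√(-23/(1/(-45)))) = -1428845 - (-138 + √2*√(-23/(-1/45))) = -1428845 - (-138 + √2*√(-23*(-45))) = -1428845 - (-138 + √2*√1035) = -1428845 - (-138 + √2*(3*√115)) = -1428845 - (-138 + 3*√230) = -1428845 + (138 - 3*√230) = -1428707 - 3*√230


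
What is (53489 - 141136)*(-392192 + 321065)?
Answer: 6234068169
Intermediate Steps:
(53489 - 141136)*(-392192 + 321065) = -87647*(-71127) = 6234068169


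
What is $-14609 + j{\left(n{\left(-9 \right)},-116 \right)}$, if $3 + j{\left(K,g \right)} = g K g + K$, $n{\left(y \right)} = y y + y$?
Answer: $954292$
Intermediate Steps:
$n{\left(y \right)} = y + y^{2}$ ($n{\left(y \right)} = y^{2} + y = y + y^{2}$)
$j{\left(K,g \right)} = -3 + K + K g^{2}$ ($j{\left(K,g \right)} = -3 + \left(g K g + K\right) = -3 + \left(K g g + K\right) = -3 + \left(K g^{2} + K\right) = -3 + \left(K + K g^{2}\right) = -3 + K + K g^{2}$)
$-14609 + j{\left(n{\left(-9 \right)},-116 \right)} = -14609 - \left(3 + 9 \left(1 - 9\right) - - 9 \left(1 - 9\right) \left(-116\right)^{2}\right) = -14609 - \left(-69 - \left(-9\right) \left(-8\right) 13456\right) = -14609 + \left(-3 + 72 + 72 \cdot 13456\right) = -14609 + \left(-3 + 72 + 968832\right) = -14609 + 968901 = 954292$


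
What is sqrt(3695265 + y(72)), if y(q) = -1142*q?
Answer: 3*sqrt(401449) ≈ 1900.8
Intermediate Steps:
sqrt(3695265 + y(72)) = sqrt(3695265 - 1142*72) = sqrt(3695265 - 82224) = sqrt(3613041) = 3*sqrt(401449)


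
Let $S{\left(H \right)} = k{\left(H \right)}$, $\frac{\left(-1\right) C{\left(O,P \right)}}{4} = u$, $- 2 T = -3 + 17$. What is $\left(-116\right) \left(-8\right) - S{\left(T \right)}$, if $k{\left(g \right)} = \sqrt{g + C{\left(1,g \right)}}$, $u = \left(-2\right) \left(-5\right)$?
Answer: $928 - i \sqrt{47} \approx 928.0 - 6.8557 i$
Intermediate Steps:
$T = -7$ ($T = - \frac{-3 + 17}{2} = \left(- \frac{1}{2}\right) 14 = -7$)
$u = 10$
$C{\left(O,P \right)} = -40$ ($C{\left(O,P \right)} = \left(-4\right) 10 = -40$)
$k{\left(g \right)} = \sqrt{-40 + g}$ ($k{\left(g \right)} = \sqrt{g - 40} = \sqrt{-40 + g}$)
$S{\left(H \right)} = \sqrt{-40 + H}$
$\left(-116\right) \left(-8\right) - S{\left(T \right)} = \left(-116\right) \left(-8\right) - \sqrt{-40 - 7} = 928 - \sqrt{-47} = 928 - i \sqrt{47}$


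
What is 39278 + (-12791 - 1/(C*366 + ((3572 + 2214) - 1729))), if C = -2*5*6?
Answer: 474196762/17903 ≈ 26487.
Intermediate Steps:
C = -60 (C = -10*6 = -60)
39278 + (-12791 - 1/(C*366 + ((3572 + 2214) - 1729))) = 39278 + (-12791 - 1/(-60*366 + ((3572 + 2214) - 1729))) = 39278 + (-12791 - 1/(-21960 + (5786 - 1729))) = 39278 + (-12791 - 1/(-21960 + 4057)) = 39278 + (-12791 - 1/(-17903)) = 39278 + (-12791 - 1*(-1/17903)) = 39278 + (-12791 + 1/17903) = 39278 - 228997272/17903 = 474196762/17903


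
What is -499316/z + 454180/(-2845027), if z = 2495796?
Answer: -638527032203/1775151751623 ≈ -0.35970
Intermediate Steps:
-499316/z + 454180/(-2845027) = -499316/2495796 + 454180/(-2845027) = -499316*1/2495796 + 454180*(-1/2845027) = -124829/623949 - 454180/2845027 = -638527032203/1775151751623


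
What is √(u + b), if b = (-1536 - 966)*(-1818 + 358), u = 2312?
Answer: 8*√57113 ≈ 1911.9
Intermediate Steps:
b = 3652920 (b = -2502*(-1460) = 3652920)
√(u + b) = √(2312 + 3652920) = √3655232 = 8*√57113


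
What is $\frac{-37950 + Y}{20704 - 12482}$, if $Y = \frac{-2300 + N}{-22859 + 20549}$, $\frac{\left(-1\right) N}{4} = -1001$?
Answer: $- \frac{7305517}{1582735} \approx -4.6158$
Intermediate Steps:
$N = 4004$ ($N = \left(-4\right) \left(-1001\right) = 4004$)
$Y = - \frac{284}{385}$ ($Y = \frac{-2300 + 4004}{-22859 + 20549} = \frac{1704}{-2310} = 1704 \left(- \frac{1}{2310}\right) = - \frac{284}{385} \approx -0.73766$)
$\frac{-37950 + Y}{20704 - 12482} = \frac{-37950 - \frac{284}{385}}{20704 - 12482} = - \frac{14611034}{385 \cdot 8222} = \left(- \frac{14611034}{385}\right) \frac{1}{8222} = - \frac{7305517}{1582735}$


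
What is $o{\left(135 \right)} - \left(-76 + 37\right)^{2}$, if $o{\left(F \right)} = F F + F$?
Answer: $16839$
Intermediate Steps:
$o{\left(F \right)} = F + F^{2}$ ($o{\left(F \right)} = F^{2} + F = F + F^{2}$)
$o{\left(135 \right)} - \left(-76 + 37\right)^{2} = 135 \left(1 + 135\right) - \left(-76 + 37\right)^{2} = 135 \cdot 136 - \left(-39\right)^{2} = 18360 - 1521 = 16839$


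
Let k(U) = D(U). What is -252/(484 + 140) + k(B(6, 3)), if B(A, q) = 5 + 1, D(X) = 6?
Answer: 291/52 ≈ 5.5962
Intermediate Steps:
B(A, q) = 6
k(U) = 6
-252/(484 + 140) + k(B(6, 3)) = -252/(484 + 140) + 6 = -252/624 + 6 = -252*1/624 + 6 = -21/52 + 6 = 291/52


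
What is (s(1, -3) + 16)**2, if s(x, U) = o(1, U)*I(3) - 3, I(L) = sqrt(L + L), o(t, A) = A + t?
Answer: 193 - 52*sqrt(6) ≈ 65.627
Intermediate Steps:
I(L) = sqrt(2)*sqrt(L) (I(L) = sqrt(2*L) = sqrt(2)*sqrt(L))
s(x, U) = -3 + sqrt(6)*(1 + U) (s(x, U) = (U + 1)*(sqrt(2)*sqrt(3)) - 3 = (1 + U)*sqrt(6) - 3 = sqrt(6)*(1 + U) - 3 = -3 + sqrt(6)*(1 + U))
(s(1, -3) + 16)**2 = ((-3 + sqrt(6)*(1 - 3)) + 16)**2 = ((-3 + sqrt(6)*(-2)) + 16)**2 = ((-3 - 2*sqrt(6)) + 16)**2 = (13 - 2*sqrt(6))**2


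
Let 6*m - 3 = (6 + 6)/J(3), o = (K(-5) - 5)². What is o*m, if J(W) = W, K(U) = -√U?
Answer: 70/3 + 35*I*√5/3 ≈ 23.333 + 26.087*I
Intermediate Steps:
o = (-5 - I*√5)² (o = (-√(-5) - 5)² = (-I*√5 - 5)² = (-5 - I*√5)² ≈ 20.0 + 22.361*I)
m = 7/6 (m = ½ + ((6 + 6)/3)/6 = ½ + (12*(⅓))/6 = ½ + (⅙)*4 = ½ + ⅔ = 7/6 ≈ 1.1667)
o*m = (5 + I*√5)²*(7/6) = 7*(5 + I*√5)²/6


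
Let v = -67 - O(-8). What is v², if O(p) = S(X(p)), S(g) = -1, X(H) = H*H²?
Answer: 4356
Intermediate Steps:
X(H) = H³
O(p) = -1
v = -66 (v = -67 - 1*(-1) = -67 + 1 = -66)
v² = (-66)² = 4356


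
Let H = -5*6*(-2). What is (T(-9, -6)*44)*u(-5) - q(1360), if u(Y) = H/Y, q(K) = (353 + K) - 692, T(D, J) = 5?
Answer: -3661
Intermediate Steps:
H = 60 (H = -30*(-2) = 60)
q(K) = -339 + K
u(Y) = 60/Y
(T(-9, -6)*44)*u(-5) - q(1360) = (5*44)*(60/(-5)) - (-339 + 1360) = 220*(60*(-⅕)) - 1*1021 = 220*(-12) - 1021 = -2640 - 1021 = -3661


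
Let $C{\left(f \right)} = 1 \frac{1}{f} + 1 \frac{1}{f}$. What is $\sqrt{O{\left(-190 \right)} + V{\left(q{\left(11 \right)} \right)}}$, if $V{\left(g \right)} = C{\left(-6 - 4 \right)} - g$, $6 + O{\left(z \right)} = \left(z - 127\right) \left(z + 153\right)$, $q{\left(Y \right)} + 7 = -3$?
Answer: $\frac{2 \sqrt{73330}}{5} \approx 108.32$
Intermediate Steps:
$q{\left(Y \right)} = -10$ ($q{\left(Y \right)} = -7 - 3 = -10$)
$C{\left(f \right)} = \frac{2}{f}$ ($C{\left(f \right)} = \frac{1}{f} + \frac{1}{f} = \frac{2}{f}$)
$O{\left(z \right)} = -6 + \left(-127 + z\right) \left(153 + z\right)$ ($O{\left(z \right)} = -6 + \left(z - 127\right) \left(z + 153\right) = -6 + \left(-127 + z\right) \left(153 + z\right)$)
$V{\left(g \right)} = - \frac{1}{5} - g$ ($V{\left(g \right)} = \frac{2}{-6 - 4} - g = \frac{2}{-10} - g = 2 \left(- \frac{1}{10}\right) - g = - \frac{1}{5} - g$)
$\sqrt{O{\left(-190 \right)} + V{\left(q{\left(11 \right)} \right)}} = \sqrt{\left(-19437 + \left(-190\right)^{2} + 26 \left(-190\right)\right) - - \frac{49}{5}} = \sqrt{\left(-19437 + 36100 - 4940\right) + \left(- \frac{1}{5} + 10\right)} = \sqrt{11723 + \frac{49}{5}} = \sqrt{\frac{58664}{5}} = \frac{2 \sqrt{73330}}{5}$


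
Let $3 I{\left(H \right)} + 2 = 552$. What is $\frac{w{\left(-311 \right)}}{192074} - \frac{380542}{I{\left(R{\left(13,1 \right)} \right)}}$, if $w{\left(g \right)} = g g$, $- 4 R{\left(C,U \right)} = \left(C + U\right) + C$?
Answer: $- \frac{109611737887}{52820350} \approx -2075.2$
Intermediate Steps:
$R{\left(C,U \right)} = - \frac{C}{2} - \frac{U}{4}$ ($R{\left(C,U \right)} = - \frac{\left(C + U\right) + C}{4} = - \frac{U + 2 C}{4} = - \frac{C}{2} - \frac{U}{4}$)
$I{\left(H \right)} = \frac{550}{3}$ ($I{\left(H \right)} = - \frac{2}{3} + \frac{1}{3} \cdot 552 = - \frac{2}{3} + 184 = \frac{550}{3}$)
$w{\left(g \right)} = g^{2}$
$\frac{w{\left(-311 \right)}}{192074} - \frac{380542}{I{\left(R{\left(13,1 \right)} \right)}} = \frac{\left(-311\right)^{2}}{192074} - \frac{380542}{\frac{550}{3}} = 96721 \cdot \frac{1}{192074} - \frac{570813}{275} = \frac{96721}{192074} - \frac{570813}{275} = - \frac{109611737887}{52820350}$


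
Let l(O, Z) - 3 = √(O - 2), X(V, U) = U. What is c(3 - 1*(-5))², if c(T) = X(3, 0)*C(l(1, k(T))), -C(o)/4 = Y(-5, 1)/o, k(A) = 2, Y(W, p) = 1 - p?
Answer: 0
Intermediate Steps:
l(O, Z) = 3 + √(-2 + O) (l(O, Z) = 3 + √(O - 2) = 3 + √(-2 + O))
C(o) = 0 (C(o) = -4*(1 - 1*1)/o = -4*(1 - 1)/o = -0/o = -4*0 = 0)
c(T) = 0 (c(T) = 0*0 = 0)
c(3 - 1*(-5))² = 0² = 0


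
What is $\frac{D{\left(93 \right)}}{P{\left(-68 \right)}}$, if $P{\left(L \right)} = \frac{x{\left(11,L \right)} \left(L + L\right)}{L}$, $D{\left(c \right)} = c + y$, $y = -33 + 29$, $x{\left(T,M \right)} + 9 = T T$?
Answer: $\frac{89}{224} \approx 0.39732$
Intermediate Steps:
$x{\left(T,M \right)} = -9 + T^{2}$ ($x{\left(T,M \right)} = -9 + T T = -9 + T^{2}$)
$y = -4$
$D{\left(c \right)} = -4 + c$ ($D{\left(c \right)} = c - 4 = -4 + c$)
$P{\left(L \right)} = 224$ ($P{\left(L \right)} = \frac{\left(-9 + 11^{2}\right) \left(L + L\right)}{L} = \frac{\left(-9 + 121\right) 2 L}{L} = \frac{112 \cdot 2 L}{L} = \frac{224 L}{L} = 224$)
$\frac{D{\left(93 \right)}}{P{\left(-68 \right)}} = \frac{-4 + 93}{224} = 89 \cdot \frac{1}{224} = \frac{89}{224}$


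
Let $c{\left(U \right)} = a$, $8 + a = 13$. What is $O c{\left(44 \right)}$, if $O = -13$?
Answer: $-65$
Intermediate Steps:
$a = 5$ ($a = -8 + 13 = 5$)
$c{\left(U \right)} = 5$
$O c{\left(44 \right)} = \left(-13\right) 5 = -65$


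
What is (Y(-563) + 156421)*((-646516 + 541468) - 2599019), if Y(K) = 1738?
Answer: -427672532653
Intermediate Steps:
(Y(-563) + 156421)*((-646516 + 541468) - 2599019) = (1738 + 156421)*((-646516 + 541468) - 2599019) = 158159*(-105048 - 2599019) = 158159*(-2704067) = -427672532653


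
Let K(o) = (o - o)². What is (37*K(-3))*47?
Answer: 0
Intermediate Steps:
K(o) = 0 (K(o) = 0² = 0)
(37*K(-3))*47 = (37*0)*47 = 0*47 = 0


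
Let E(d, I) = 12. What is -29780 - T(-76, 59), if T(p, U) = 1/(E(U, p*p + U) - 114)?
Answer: -3037559/102 ≈ -29780.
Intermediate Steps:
T(p, U) = -1/102 (T(p, U) = 1/(12 - 114) = 1/(-102) = -1/102)
-29780 - T(-76, 59) = -29780 - 1*(-1/102) = -29780 + 1/102 = -3037559/102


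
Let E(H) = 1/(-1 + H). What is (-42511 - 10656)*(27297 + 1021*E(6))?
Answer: -7310781502/5 ≈ -1.4622e+9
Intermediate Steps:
(-42511 - 10656)*(27297 + 1021*E(6)) = (-42511 - 10656)*(27297 + 1021/(-1 + 6)) = -53167*(27297 + 1021/5) = -53167*137506/5 = -7310781502/5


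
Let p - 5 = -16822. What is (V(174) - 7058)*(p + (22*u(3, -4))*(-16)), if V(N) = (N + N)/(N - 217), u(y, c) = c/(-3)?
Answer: 15756942278/129 ≈ 1.2215e+8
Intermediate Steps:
u(y, c) = -c/3 (u(y, c) = c*(-⅓) = -c/3)
p = -16817 (p = 5 - 16822 = -16817)
V(N) = 2*N/(-217 + N) (V(N) = (2*N)/(-217 + N) = 2*N/(-217 + N))
(V(174) - 7058)*(p + (22*u(3, -4))*(-16)) = (2*174/(-217 + 174) - 7058)*(-16817 + (22*(-⅓*(-4)))*(-16)) = (2*174/(-43) - 7058)*(-16817 + (22*(4/3))*(-16)) = (2*174*(-1/43) - 7058)*(-16817 + (88/3)*(-16)) = (-348/43 - 7058)*(-16817 - 1408/3) = -303842/43*(-51859/3) = 15756942278/129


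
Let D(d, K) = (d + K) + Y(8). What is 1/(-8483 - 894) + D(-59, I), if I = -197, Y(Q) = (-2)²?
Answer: -2363005/9377 ≈ -252.00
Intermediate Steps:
Y(Q) = 4
D(d, K) = 4 + K + d (D(d, K) = (d + K) + 4 = (K + d) + 4 = 4 + K + d)
1/(-8483 - 894) + D(-59, I) = 1/(-8483 - 894) + (4 - 197 - 59) = 1/(-9377) - 252 = -1/9377 - 252 = -2363005/9377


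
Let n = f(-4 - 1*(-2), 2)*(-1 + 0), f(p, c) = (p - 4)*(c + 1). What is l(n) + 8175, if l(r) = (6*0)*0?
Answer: 8175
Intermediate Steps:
f(p, c) = (1 + c)*(-4 + p) (f(p, c) = (-4 + p)*(1 + c) = (1 + c)*(-4 + p))
n = 18 (n = (-4 + (-4 - 1*(-2)) - 4*2 + 2*(-4 - 1*(-2)))*(-1 + 0) = (-4 + (-4 + 2) - 8 + 2*(-4 + 2))*(-1) = (-4 - 2 - 8 + 2*(-2))*(-1) = (-4 - 2 - 8 - 4)*(-1) = -18*(-1) = 18)
l(r) = 0 (l(r) = 0*0 = 0)
l(n) + 8175 = 0 + 8175 = 8175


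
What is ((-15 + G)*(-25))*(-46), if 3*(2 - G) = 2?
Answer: -47150/3 ≈ -15717.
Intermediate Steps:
G = 4/3 (G = 2 - ⅓*2 = 2 - ⅔ = 4/3 ≈ 1.3333)
((-15 + G)*(-25))*(-46) = ((-15 + 4/3)*(-25))*(-46) = -41/3*(-25)*(-46) = (1025/3)*(-46) = -47150/3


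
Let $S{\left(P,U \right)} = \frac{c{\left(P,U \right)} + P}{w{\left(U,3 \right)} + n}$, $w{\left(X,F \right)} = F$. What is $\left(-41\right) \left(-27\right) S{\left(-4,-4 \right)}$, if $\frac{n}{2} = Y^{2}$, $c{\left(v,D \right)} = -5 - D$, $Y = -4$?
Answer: $- \frac{1107}{7} \approx -158.14$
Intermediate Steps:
$n = 32$ ($n = 2 \left(-4\right)^{2} = 2 \cdot 16 = 32$)
$S{\left(P,U \right)} = - \frac{1}{7} - \frac{U}{35} + \frac{P}{35}$ ($S{\left(P,U \right)} = \frac{\left(-5 - U\right) + P}{3 + 32} = \frac{-5 + P - U}{35} = \left(-5 + P - U\right) \frac{1}{35} = - \frac{1}{7} - \frac{U}{35} + \frac{P}{35}$)
$\left(-41\right) \left(-27\right) S{\left(-4,-4 \right)} = \left(-41\right) \left(-27\right) \left(- \frac{1}{7} - - \frac{4}{35} + \frac{1}{35} \left(-4\right)\right) = 1107 \left(- \frac{1}{7} + \frac{4}{35} - \frac{4}{35}\right) = 1107 \left(- \frac{1}{7}\right) = - \frac{1107}{7}$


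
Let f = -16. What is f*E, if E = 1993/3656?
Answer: -3986/457 ≈ -8.7221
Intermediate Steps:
E = 1993/3656 (E = 1993*(1/3656) = 1993/3656 ≈ 0.54513)
f*E = -16*1993/3656 = -3986/457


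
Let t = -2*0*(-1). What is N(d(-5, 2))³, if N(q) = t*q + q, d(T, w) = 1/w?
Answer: ⅛ ≈ 0.12500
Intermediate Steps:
t = 0 (t = 0*(-1) = 0)
N(q) = q (N(q) = 0*q + q = 0 + q = q)
N(d(-5, 2))³ = (1/2)³ = (½)³ = ⅛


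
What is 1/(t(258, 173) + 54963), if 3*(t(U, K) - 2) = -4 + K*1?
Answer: 3/165064 ≈ 1.8175e-5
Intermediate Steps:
t(U, K) = ⅔ + K/3 (t(U, K) = 2 + (-4 + K*1)/3 = 2 + (-4 + K)/3 = 2 + (-4/3 + K/3) = ⅔ + K/3)
1/(t(258, 173) + 54963) = 1/((⅔ + (⅓)*173) + 54963) = 1/((⅔ + 173/3) + 54963) = 1/(175/3 + 54963) = 1/(165064/3) = 3/165064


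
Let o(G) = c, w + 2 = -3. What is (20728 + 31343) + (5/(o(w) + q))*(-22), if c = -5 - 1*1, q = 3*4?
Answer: 156158/3 ≈ 52053.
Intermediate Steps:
w = -5 (w = -2 - 3 = -5)
q = 12
c = -6 (c = -5 - 1 = -6)
o(G) = -6
(20728 + 31343) + (5/(o(w) + q))*(-22) = (20728 + 31343) + (5/(-6 + 12))*(-22) = 52071 + (5/6)*(-22) = 52071 + (5*(⅙))*(-22) = 52071 + (⅚)*(-22) = 52071 - 55/3 = 156158/3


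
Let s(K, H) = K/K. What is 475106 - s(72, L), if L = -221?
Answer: 475105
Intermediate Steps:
s(K, H) = 1
475106 - s(72, L) = 475106 - 1*1 = 475106 - 1 = 475105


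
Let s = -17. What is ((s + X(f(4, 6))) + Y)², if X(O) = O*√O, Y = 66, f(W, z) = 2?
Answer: 2409 + 196*√2 ≈ 2686.2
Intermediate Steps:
X(O) = O^(3/2)
((s + X(f(4, 6))) + Y)² = ((-17 + 2^(3/2)) + 66)² = ((-17 + 2*√2) + 66)² = (49 + 2*√2)²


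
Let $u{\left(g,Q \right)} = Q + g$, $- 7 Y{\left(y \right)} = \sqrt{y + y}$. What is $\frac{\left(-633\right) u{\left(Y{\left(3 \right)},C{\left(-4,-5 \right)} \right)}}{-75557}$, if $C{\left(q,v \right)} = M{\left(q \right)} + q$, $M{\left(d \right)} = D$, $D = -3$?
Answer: $- \frac{4431}{75557} - \frac{633 \sqrt{6}}{528899} \approx -0.061576$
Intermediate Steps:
$Y{\left(y \right)} = - \frac{\sqrt{2} \sqrt{y}}{7}$ ($Y{\left(y \right)} = - \frac{\sqrt{y + y}}{7} = - \frac{\sqrt{2 y}}{7} = - \frac{\sqrt{2} \sqrt{y}}{7}$)
$M{\left(d \right)} = -3$
$C{\left(q,v \right)} = -3 + q$
$\frac{\left(-633\right) u{\left(Y{\left(3 \right)},C{\left(-4,-5 \right)} \right)}}{-75557} = \frac{\left(-633\right) \left(\left(-3 - 4\right) - \frac{\sqrt{2} \sqrt{3}}{7}\right)}{-75557} = - 633 \left(-7 - \frac{\sqrt{6}}{7}\right) \left(- \frac{1}{75557}\right) = \left(4431 + \frac{633 \sqrt{6}}{7}\right) \left(- \frac{1}{75557}\right) = - \frac{4431}{75557} - \frac{633 \sqrt{6}}{528899}$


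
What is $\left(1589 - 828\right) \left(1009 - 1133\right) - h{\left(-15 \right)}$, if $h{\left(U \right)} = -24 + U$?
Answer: $-94325$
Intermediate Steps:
$\left(1589 - 828\right) \left(1009 - 1133\right) - h{\left(-15 \right)} = \left(1589 - 828\right) \left(1009 - 1133\right) - \left(-24 - 15\right) = 761 \left(-124\right) - -39 = -94364 + 39 = -94325$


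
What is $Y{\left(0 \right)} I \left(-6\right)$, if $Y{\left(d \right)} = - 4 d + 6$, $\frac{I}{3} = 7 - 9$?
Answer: $216$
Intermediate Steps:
$I = -6$ ($I = 3 \left(7 - 9\right) = 3 \left(-2\right) = -6$)
$Y{\left(d \right)} = 6 - 4 d$
$Y{\left(0 \right)} I \left(-6\right) = \left(6 - 0\right) \left(-6\right) \left(-6\right) = \left(6 + 0\right) \left(-6\right) \left(-6\right) = 6 \left(-6\right) \left(-6\right) = \left(-36\right) \left(-6\right) = 216$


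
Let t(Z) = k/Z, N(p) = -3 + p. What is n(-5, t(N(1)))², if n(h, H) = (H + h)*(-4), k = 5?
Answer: 900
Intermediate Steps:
t(Z) = 5/Z
n(h, H) = -4*H - 4*h
n(-5, t(N(1)))² = (-20/(-3 + 1) - 4*(-5))² = (-20/(-2) + 20)² = (-20*(-1)/2 + 20)² = (-4*(-5/2) + 20)² = (10 + 20)² = 30² = 900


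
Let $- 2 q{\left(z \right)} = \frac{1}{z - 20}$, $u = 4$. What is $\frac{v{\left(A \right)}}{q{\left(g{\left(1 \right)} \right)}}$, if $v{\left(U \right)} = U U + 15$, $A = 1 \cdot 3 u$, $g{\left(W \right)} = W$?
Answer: $6042$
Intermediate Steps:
$A = 12$ ($A = 1 \cdot 3 \cdot 4 = 3 \cdot 4 = 12$)
$v{\left(U \right)} = 15 + U^{2}$ ($v{\left(U \right)} = U^{2} + 15 = 15 + U^{2}$)
$q{\left(z \right)} = - \frac{1}{2 \left(-20 + z\right)}$ ($q{\left(z \right)} = - \frac{1}{2 \left(z - 20\right)} = - \frac{1}{2 \left(-20 + z\right)}$)
$\frac{v{\left(A \right)}}{q{\left(g{\left(1 \right)} \right)}} = \frac{15 + 12^{2}}{\left(-1\right) \frac{1}{-40 + 2 \cdot 1}} = \frac{15 + 144}{\left(-1\right) \frac{1}{-40 + 2}} = \frac{159}{\left(-1\right) \frac{1}{-38}} = \frac{159}{\left(-1\right) \left(- \frac{1}{38}\right)} = 159 \frac{1}{\frac{1}{38}} = 159 \cdot 38 = 6042$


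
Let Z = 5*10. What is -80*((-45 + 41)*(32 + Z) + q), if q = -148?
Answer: 38080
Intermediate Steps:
Z = 50
-80*((-45 + 41)*(32 + Z) + q) = -80*((-45 + 41)*(32 + 50) - 148) = -80*(-4*82 - 148) = -80*(-328 - 148) = -80*(-476) = 38080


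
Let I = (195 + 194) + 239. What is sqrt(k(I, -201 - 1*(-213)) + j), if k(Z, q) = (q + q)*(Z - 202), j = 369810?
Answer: 3*sqrt(42226) ≈ 616.47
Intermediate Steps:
I = 628 (I = 389 + 239 = 628)
k(Z, q) = 2*q*(-202 + Z) (k(Z, q) = (2*q)*(-202 + Z) = 2*q*(-202 + Z))
sqrt(k(I, -201 - 1*(-213)) + j) = sqrt(2*(-201 - 1*(-213))*(-202 + 628) + 369810) = sqrt(2*(-201 + 213)*426 + 369810) = sqrt(2*12*426 + 369810) = sqrt(10224 + 369810) = sqrt(380034) = 3*sqrt(42226)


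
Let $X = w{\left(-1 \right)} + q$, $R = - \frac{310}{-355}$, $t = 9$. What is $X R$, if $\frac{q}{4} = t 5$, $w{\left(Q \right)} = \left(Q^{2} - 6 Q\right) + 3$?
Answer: $\frac{11780}{71} \approx 165.92$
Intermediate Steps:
$w{\left(Q \right)} = 3 + Q^{2} - 6 Q$
$R = \frac{62}{71}$ ($R = \left(-310\right) \left(- \frac{1}{355}\right) = \frac{62}{71} \approx 0.87324$)
$q = 180$ ($q = 4 \cdot 9 \cdot 5 = 4 \cdot 45 = 180$)
$X = 190$ ($X = \left(3 + \left(-1\right)^{2} - -6\right) + 180 = \left(3 + 1 + 6\right) + 180 = 10 + 180 = 190$)
$X R = 190 \cdot \frac{62}{71} = \frac{11780}{71}$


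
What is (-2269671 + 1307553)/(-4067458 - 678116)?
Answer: 17817/87881 ≈ 0.20274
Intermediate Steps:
(-2269671 + 1307553)/(-4067458 - 678116) = -962118/(-4745574) = -962118*(-1/4745574) = 17817/87881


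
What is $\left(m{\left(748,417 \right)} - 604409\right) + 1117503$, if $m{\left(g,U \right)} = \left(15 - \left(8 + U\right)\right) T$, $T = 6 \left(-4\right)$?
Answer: $522934$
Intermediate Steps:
$T = -24$
$m{\left(g,U \right)} = -168 + 24 U$ ($m{\left(g,U \right)} = \left(15 - \left(8 + U\right)\right) \left(-24\right) = \left(7 - U\right) \left(-24\right) = -168 + 24 U$)
$\left(m{\left(748,417 \right)} - 604409\right) + 1117503 = \left(\left(-168 + 24 \cdot 417\right) - 604409\right) + 1117503 = \left(\left(-168 + 10008\right) - 604409\right) + 1117503 = \left(9840 - 604409\right) + 1117503 = -594569 + 1117503 = 522934$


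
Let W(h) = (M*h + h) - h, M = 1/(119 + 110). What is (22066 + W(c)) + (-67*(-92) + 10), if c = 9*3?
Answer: 6466987/229 ≈ 28240.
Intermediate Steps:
c = 27
M = 1/229 ≈ 0.0043668
W(h) = h/229 (W(h) = (h/229 + h) - h = 230*h/229 - h = h/229)
(22066 + W(c)) + (-67*(-92) + 10) = (22066 + (1/229)*27) + (-67*(-92) + 10) = (22066 + 27/229) + (6164 + 10) = 5053141/229 + 6174 = 6466987/229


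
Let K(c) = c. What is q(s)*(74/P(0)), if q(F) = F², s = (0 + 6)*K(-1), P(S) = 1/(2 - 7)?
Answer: -13320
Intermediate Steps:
P(S) = -⅕ (P(S) = 1/(-5) = -⅕)
s = -6 (s = (0 + 6)*(-1) = 6*(-1) = -6)
q(s)*(74/P(0)) = (-6)²*(74/(-⅕)) = 36*(74*(-5)) = 36*(-370) = -13320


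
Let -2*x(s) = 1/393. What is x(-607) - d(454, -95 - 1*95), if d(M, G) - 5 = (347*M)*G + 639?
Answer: 23526218735/786 ≈ 2.9932e+7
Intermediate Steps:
d(M, G) = 644 + 347*G*M (d(M, G) = 5 + ((347*M)*G + 639) = 5 + (347*G*M + 639) = 5 + (639 + 347*G*M) = 644 + 347*G*M)
x(s) = -1/786 (x(s) = -½/393 = -½*1/393 = -1/786)
x(-607) - d(454, -95 - 1*95) = -1/786 - (644 + 347*(-95 - 1*95)*454) = -1/786 - (644 + 347*(-95 - 95)*454) = -1/786 - (644 + 347*(-190)*454) = -1/786 - (644 - 29932220) = -1/786 - 1*(-29931576) = -1/786 + 29931576 = 23526218735/786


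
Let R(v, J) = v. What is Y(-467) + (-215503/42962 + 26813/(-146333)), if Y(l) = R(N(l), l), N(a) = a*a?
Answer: 1371040153780189/6286758346 ≈ 2.1808e+5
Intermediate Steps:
N(a) = a²
Y(l) = l²
Y(-467) + (-215503/42962 + 26813/(-146333)) = (-467)² + (-215503/42962 + 26813/(-146333)) = 218089 + (-215503*1/42962 + 26813*(-1/146333)) = 218089 + (-215503/42962 - 26813/146333) = 218089 - 32687140605/6286758346 = 1371040153780189/6286758346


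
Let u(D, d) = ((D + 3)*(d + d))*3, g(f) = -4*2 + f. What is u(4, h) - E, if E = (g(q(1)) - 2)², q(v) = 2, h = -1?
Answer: -106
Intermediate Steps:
g(f) = -8 + f
E = 64 (E = ((-8 + 2) - 2)² = (-6 - 2)² = (-8)² = 64)
u(D, d) = 6*d*(3 + D) (u(D, d) = ((3 + D)*(2*d))*3 = (2*d*(3 + D))*3 = 6*d*(3 + D))
u(4, h) - E = 6*(-1)*(3 + 4) - 1*64 = 6*(-1)*7 - 64 = -42 - 64 = -106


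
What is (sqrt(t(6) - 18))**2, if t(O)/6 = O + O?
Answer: 54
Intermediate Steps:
t(O) = 12*O (t(O) = 6*(O + O) = 6*(2*O) = 12*O)
(sqrt(t(6) - 18))**2 = (sqrt(12*6 - 18))**2 = (sqrt(72 - 18))**2 = (sqrt(54))**2 = (3*sqrt(6))**2 = 54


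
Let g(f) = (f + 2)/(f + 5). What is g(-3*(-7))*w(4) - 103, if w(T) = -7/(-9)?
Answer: -23941/234 ≈ -102.31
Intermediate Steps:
w(T) = 7/9 (w(T) = -7*(-⅑) = 7/9)
g(f) = (2 + f)/(5 + f)
g(-3*(-7))*w(4) - 103 = ((2 - 3*(-7))/(5 - 3*(-7)))*(7/9) - 103 = ((2 + 21)/(5 + 21))*(7/9) - 103 = (23/26)*(7/9) - 103 = 161/234 - 103 = -23941/234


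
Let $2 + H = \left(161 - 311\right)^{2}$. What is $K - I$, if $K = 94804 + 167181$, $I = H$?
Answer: $239487$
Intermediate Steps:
$H = 22498$ ($H = -2 + \left(161 - 311\right)^{2} = -2 + \left(-150\right)^{2} = -2 + 22500 = 22498$)
$I = 22498$
$K = 261985$
$K - I = 261985 - 22498 = 239487$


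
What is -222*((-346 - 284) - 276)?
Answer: 201132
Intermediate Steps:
-222*((-346 - 284) - 276) = -222*(-630 - 276) = -222*(-906) = 201132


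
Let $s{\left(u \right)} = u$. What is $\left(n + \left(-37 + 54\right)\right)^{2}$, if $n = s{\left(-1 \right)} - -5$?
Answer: $441$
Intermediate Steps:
$n = 4$ ($n = -1 - -5 = -1 + 5 = 4$)
$\left(n + \left(-37 + 54\right)\right)^{2} = \left(4 + \left(-37 + 54\right)\right)^{2} = \left(4 + 17\right)^{2} = 21^{2} = 441$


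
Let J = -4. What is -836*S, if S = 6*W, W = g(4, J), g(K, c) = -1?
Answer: 5016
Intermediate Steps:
W = -1
S = -6 (S = 6*(-1) = -6)
-836*S = -836*(-6) = 5016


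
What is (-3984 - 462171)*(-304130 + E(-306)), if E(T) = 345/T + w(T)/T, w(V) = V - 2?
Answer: 4820240401515/34 ≈ 1.4177e+11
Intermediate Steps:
w(V) = -2 + V
E(T) = 345/T + (-2 + T)/T
(-3984 - 462171)*(-304130 + E(-306)) = (-3984 - 462171)*(-304130 + (343 - 306)/(-306)) = -466155*(-304130 - 1/306*37) = -466155*(-304130 - 37/306) = -466155*(-93063817/306) = 4820240401515/34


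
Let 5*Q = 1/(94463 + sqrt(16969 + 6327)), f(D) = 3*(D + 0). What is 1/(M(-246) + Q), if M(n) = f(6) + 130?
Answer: 33015970242415/4886363665780041 + 80*sqrt(91)/4886363665780041 ≈ 0.0067568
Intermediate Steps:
f(D) = 3*D
M(n) = 148 (M(n) = 3*6 + 130 = 18 + 130 = 148)
Q = 1/(5*(94463 + 16*sqrt(91))) (Q = 1/(5*(94463 + sqrt(16969 + 6327))) = 1/(5*(94463 + sqrt(23296))) = 1/(5*(94463 + 16*sqrt(91))) ≈ 2.1138e-6)
1/(M(-246) + Q) = 1/(148 + (94463/44616175365 - 16*sqrt(91)/44616175365)) = 1/(6603194048483/44616175365 - 16*sqrt(91)/44616175365)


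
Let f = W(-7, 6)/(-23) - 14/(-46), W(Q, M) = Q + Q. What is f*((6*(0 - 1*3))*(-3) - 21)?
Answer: 693/23 ≈ 30.130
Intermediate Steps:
W(Q, M) = 2*Q
f = 21/23 (f = (2*(-7))/(-23) - 14/(-46) = -14*(-1/23) - 14*(-1/46) = 14/23 + 7/23 = 21/23 ≈ 0.91304)
f*((6*(0 - 1*3))*(-3) - 21) = 21*((6*(0 - 1*3))*(-3) - 21)/23 = 21*((6*(0 - 3))*(-3) - 21)/23 = 21*((6*(-3))*(-3) - 21)/23 = 21*(-18*(-3) - 21)/23 = 21*(54 - 21)/23 = (21/23)*33 = 693/23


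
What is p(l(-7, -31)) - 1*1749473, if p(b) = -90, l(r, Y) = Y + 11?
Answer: -1749563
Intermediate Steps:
l(r, Y) = 11 + Y
p(l(-7, -31)) - 1*1749473 = -90 - 1*1749473 = -90 - 1749473 = -1749563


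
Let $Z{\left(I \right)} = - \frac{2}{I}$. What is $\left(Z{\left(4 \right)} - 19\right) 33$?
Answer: $- \frac{1287}{2} \approx -643.5$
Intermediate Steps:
$\left(Z{\left(4 \right)} - 19\right) 33 = \left(- \frac{2}{4} - 19\right) 33 = \left(\left(-2\right) \frac{1}{4} - 19\right) 33 = \left(- \frac{1}{2} - 19\right) 33 = \left(- \frac{39}{2}\right) 33 = - \frac{1287}{2}$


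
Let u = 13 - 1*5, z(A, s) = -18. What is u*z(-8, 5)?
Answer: -144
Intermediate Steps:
u = 8 (u = 13 - 5 = 8)
u*z(-8, 5) = 8*(-18) = -144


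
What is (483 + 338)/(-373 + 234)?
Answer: -821/139 ≈ -5.9065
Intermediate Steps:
(483 + 338)/(-373 + 234) = 821/(-139) = 821*(-1/139) = -821/139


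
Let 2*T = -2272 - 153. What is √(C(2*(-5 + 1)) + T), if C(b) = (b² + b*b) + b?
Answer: I*√4370/2 ≈ 33.053*I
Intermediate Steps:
C(b) = b + 2*b² (C(b) = (b² + b²) + b = 2*b² + b = b + 2*b²)
T = -2425/2 (T = (-2272 - 153)/2 = (½)*(-2425) = -2425/2 ≈ -1212.5)
√(C(2*(-5 + 1)) + T) = √((2*(-5 + 1))*(1 + 2*(2*(-5 + 1))) - 2425/2) = √((2*(-4))*(1 + 2*(2*(-4))) - 2425/2) = √(-8*(1 + 2*(-8)) - 2425/2) = √(-8*(1 - 16) - 2425/2) = √(-8*(-15) - 2425/2) = √(120 - 2425/2) = √(-2185/2) = I*√4370/2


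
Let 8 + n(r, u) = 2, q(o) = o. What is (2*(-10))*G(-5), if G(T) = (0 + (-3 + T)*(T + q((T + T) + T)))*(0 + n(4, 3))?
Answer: 19200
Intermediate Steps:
n(r, u) = -6 (n(r, u) = -8 + 2 = -6)
G(T) = -24*T*(-3 + T) (G(T) = (0 + (-3 + T)*(T + ((T + T) + T)))*(0 - 6) = (0 + (-3 + T)*(T + (2*T + T)))*(-6) = (0 + (-3 + T)*(T + 3*T))*(-6) = (0 + (-3 + T)*(4*T))*(-6) = (0 + 4*T*(-3 + T))*(-6) = (4*T*(-3 + T))*(-6) = -24*T*(-3 + T))
(2*(-10))*G(-5) = (2*(-10))*(24*(-5)*(3 - 1*(-5))) = -480*(-5)*(3 + 5) = -480*(-5)*8 = -20*(-960) = 19200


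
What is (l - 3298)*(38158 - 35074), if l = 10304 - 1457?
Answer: 17113116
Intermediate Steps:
l = 8847
(l - 3298)*(38158 - 35074) = (8847 - 3298)*(38158 - 35074) = 5549*3084 = 17113116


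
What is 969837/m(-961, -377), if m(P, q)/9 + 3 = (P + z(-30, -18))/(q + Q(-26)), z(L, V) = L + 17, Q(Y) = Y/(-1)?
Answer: -37823643/79 ≈ -4.7878e+5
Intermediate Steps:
Q(Y) = -Y (Q(Y) = Y*(-1) = -Y)
z(L, V) = 17 + L
m(P, q) = -27 + 9*(-13 + P)/(26 + q) (m(P, q) = -27 + 9*((P + (17 - 30))/(q - 1*(-26))) = -27 + 9*((P - 13)/(q + 26)) = -27 + 9*((-13 + P)/(26 + q)) = -27 + 9*(-13 + P)/(26 + q))
969837/m(-961, -377) = 969837/((9*(-91 - 961 - 3*(-377))/(26 - 377))) = 969837/((9*(-91 - 961 + 1131)/(-351))) = 969837/((9*(-1/351)*79)) = 969837/(-79/39) = 969837*(-39/79) = -37823643/79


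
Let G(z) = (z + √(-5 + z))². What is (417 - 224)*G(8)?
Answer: 12931 + 3088*√3 ≈ 18280.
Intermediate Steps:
(417 - 224)*G(8) = (417 - 224)*(8 + √(-5 + 8))² = 193*(8 + √3)²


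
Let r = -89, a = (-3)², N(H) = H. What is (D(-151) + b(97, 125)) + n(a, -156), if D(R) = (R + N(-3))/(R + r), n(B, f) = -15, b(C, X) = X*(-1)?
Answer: -16723/120 ≈ -139.36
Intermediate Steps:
b(C, X) = -X
a = 9
D(R) = (-3 + R)/(-89 + R) (D(R) = (R - 3)/(R - 89) = (-3 + R)/(-89 + R))
(D(-151) + b(97, 125)) + n(a, -156) = ((-3 - 151)/(-89 - 151) - 1*125) - 15 = (-154/(-240) - 125) - 15 = (-1/240*(-154) - 125) - 15 = (77/120 - 125) - 15 = -14923/120 - 15 = -16723/120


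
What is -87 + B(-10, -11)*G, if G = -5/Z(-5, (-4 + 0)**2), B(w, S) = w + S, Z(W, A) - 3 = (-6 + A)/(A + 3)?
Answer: -3834/67 ≈ -57.224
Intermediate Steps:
Z(W, A) = 3 + (-6 + A)/(3 + A) (Z(W, A) = 3 + (-6 + A)/(A + 3) = 3 + (-6 + A)/(3 + A))
B(w, S) = S + w
G = -95/67 (G = -5*(3 + (-4 + 0)**2)/(3 + 4*(-4 + 0)**2) = -5*(3 + (-4)**2)/(3 + 4*(-4)**2) = -5*(3 + 16)/(3 + 4*16) = -5*19/(3 + 64) = -5/((1/19)*67) = -5/67/19 = -5*19/67 = -95/67 ≈ -1.4179)
-87 + B(-10, -11)*G = -87 + (-11 - 10)*(-95/67) = -87 - 21*(-95/67) = -87 + 1995/67 = -3834/67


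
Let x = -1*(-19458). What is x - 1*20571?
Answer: -1113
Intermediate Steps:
x = 19458
x - 1*20571 = 19458 - 1*20571 = 19458 - 20571 = -1113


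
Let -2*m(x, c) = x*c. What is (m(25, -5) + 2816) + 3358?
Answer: 12473/2 ≈ 6236.5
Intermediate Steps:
m(x, c) = -c*x/2 (m(x, c) = -x*c/2 = -c*x/2)
(m(25, -5) + 2816) + 3358 = (-½*(-5)*25 + 2816) + 3358 = (125/2 + 2816) + 3358 = 5757/2 + 3358 = 12473/2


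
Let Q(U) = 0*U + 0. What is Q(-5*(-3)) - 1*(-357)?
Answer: 357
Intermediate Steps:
Q(U) = 0 (Q(U) = 0 + 0 = 0)
Q(-5*(-3)) - 1*(-357) = 0 - 1*(-357) = 0 + 357 = 357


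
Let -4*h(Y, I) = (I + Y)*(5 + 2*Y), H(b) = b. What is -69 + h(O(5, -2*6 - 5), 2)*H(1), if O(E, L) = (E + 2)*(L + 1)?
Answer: -12183/2 ≈ -6091.5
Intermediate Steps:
O(E, L) = (1 + L)*(2 + E) (O(E, L) = (2 + E)*(1 + L) = (1 + L)*(2 + E))
h(Y, I) = -(5 + 2*Y)*(I + Y)/4 (h(Y, I) = -(I + Y)*(5 + 2*Y)/4 = -(5 + 2*Y)*(I + Y)/4)
-69 + h(O(5, -2*6 - 5), 2)*H(1) = -69 + (-5/4*2 - 5*(2 + 5 + 2*(-2*6 - 5) + 5*(-2*6 - 5))/4 - (2 + 5 + 2*(-2*6 - 5) + 5*(-2*6 - 5))²/2 - ½*2*(2 + 5 + 2*(-2*6 - 5) + 5*(-2*6 - 5)))*1 = -69 + (-5/2 - 5*(2 + 5 + 2*(-12 - 5) + 5*(-12 - 5))/4 - (2 + 5 + 2*(-12 - 5) + 5*(-12 - 5))²/2 - ½*2*(2 + 5 + 2*(-12 - 5) + 5*(-12 - 5)))*1 = -69 + (-5/2 - 5*(2 + 5 + 2*(-17) + 5*(-17))/4 - (2 + 5 + 2*(-17) + 5*(-17))²/2 - ½*2*(2 + 5 + 2*(-17) + 5*(-17)))*1 = -69 + (-5/2 - 5*(2 + 5 - 34 - 85)/4 - (2 + 5 - 34 - 85)²/2 - ½*2*(2 + 5 - 34 - 85))*1 = -69 + (-5/2 - 5/4*(-112) - ½*(-112)² - ½*2*(-112))*1 = -69 + (-5/2 + 140 - ½*12544 + 112)*1 = -69 + (-5/2 + 140 - 6272 + 112)*1 = -69 - 12045/2*1 = -69 - 12045/2 = -12183/2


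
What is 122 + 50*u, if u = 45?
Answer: 2372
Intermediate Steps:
122 + 50*u = 122 + 50*45 = 122 + 2250 = 2372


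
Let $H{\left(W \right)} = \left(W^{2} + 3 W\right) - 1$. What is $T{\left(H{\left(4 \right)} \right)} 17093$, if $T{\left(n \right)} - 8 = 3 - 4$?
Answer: $119651$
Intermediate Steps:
$H{\left(W \right)} = -1 + W^{2} + 3 W$
$T{\left(n \right)} = 7$ ($T{\left(n \right)} = 8 + \left(3 - 4\right) = 8 - 1 = 7$)
$T{\left(H{\left(4 \right)} \right)} 17093 = 7 \cdot 17093 = 119651$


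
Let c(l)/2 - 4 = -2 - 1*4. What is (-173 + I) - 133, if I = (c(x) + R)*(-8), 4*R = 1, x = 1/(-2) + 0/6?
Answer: -276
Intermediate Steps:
x = -½ (x = 1*(-½) + 0*(⅙) = -½ + 0 = -½ ≈ -0.50000)
R = ¼ (R = (¼)*1 = ¼ ≈ 0.25000)
c(l) = -4 (c(l) = 8 + 2*(-2 - 1*4) = 8 + 2*(-2 - 4) = 8 + 2*(-6) = 8 - 12 = -4)
I = 30 (I = (-4 + ¼)*(-8) = -15/4*(-8) = 30)
(-173 + I) - 133 = (-173 + 30) - 133 = -143 - 133 = -276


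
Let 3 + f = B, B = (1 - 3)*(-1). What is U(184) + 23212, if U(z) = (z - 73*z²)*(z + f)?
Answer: -452225420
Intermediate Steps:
B = 2 (B = -2*(-1) = 2)
f = -1 (f = -3 + 2 = -1)
U(z) = (-1 + z)*(z - 73*z²) (U(z) = (z - 73*z²)*(z - 1) = (z - 73*z²)*(-1 + z) = (-1 + z)*(z - 73*z²))
U(184) + 23212 = 184*(-1 - 73*184² + 74*184) + 23212 = 184*(-1 - 73*33856 + 13616) + 23212 = 184*(-1 - 2471488 + 13616) + 23212 = 184*(-2457873) + 23212 = -452248632 + 23212 = -452225420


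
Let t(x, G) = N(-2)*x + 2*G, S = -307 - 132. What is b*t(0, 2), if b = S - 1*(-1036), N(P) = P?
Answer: 2388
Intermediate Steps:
S = -439
t(x, G) = -2*x + 2*G
b = 597 (b = -439 - 1*(-1036) = -439 + 1036 = 597)
b*t(0, 2) = 597*(-2*0 + 2*2) = 597*(0 + 4) = 597*4 = 2388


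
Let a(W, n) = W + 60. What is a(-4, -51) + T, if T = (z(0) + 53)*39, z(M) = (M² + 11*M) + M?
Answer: 2123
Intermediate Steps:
z(M) = M² + 12*M
a(W, n) = 60 + W
T = 2067 (T = (0*(12 + 0) + 53)*39 = (0*12 + 53)*39 = (0 + 53)*39 = 53*39 = 2067)
a(-4, -51) + T = (60 - 4) + 2067 = 56 + 2067 = 2123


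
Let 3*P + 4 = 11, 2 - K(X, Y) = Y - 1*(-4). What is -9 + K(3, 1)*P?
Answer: -16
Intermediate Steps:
K(X, Y) = -2 - Y (K(X, Y) = 2 - (Y - 1*(-4)) = 2 - (Y + 4) = 2 - (4 + Y) = 2 + (-4 - Y) = -2 - Y)
P = 7/3 (P = -4/3 + (1/3)*11 = -4/3 + 11/3 = 7/3 ≈ 2.3333)
-9 + K(3, 1)*P = -9 + (-2 - 1*1)*(7/3) = -9 + (-2 - 1)*(7/3) = -9 - 3*7/3 = -9 - 7 = -16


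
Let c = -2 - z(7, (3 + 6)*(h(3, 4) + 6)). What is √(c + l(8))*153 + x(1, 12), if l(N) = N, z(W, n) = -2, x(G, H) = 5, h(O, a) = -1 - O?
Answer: 5 + 306*√2 ≈ 437.75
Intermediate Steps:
c = 0 (c = -2 - 1*(-2) = -2 + 2 = 0)
√(c + l(8))*153 + x(1, 12) = √(0 + 8)*153 + 5 = √8*153 + 5 = (2*√2)*153 + 5 = 306*√2 + 5 = 5 + 306*√2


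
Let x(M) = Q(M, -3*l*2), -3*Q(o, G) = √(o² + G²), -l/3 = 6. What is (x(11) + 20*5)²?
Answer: (300 - √11785)²/9 ≈ 4072.2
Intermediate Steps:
l = -18 (l = -3*6 = -18)
Q(o, G) = -√(G² + o²)/3 (Q(o, G) = -√(o² + G²)/3 = -√(G² + o²)/3)
x(M) = -√(11664 + M²)/3 (x(M) = -√((-3*(-18)*2)² + M²)/3 = -√((54*2)² + M²)/3 = -√(108² + M²)/3 = -√(11664 + M²)/3)
(x(11) + 20*5)² = (-√(11664 + 11²)/3 + 20*5)² = (-√(11664 + 121)/3 + 100)² = (-√11785/3 + 100)² = (100 - √11785/3)²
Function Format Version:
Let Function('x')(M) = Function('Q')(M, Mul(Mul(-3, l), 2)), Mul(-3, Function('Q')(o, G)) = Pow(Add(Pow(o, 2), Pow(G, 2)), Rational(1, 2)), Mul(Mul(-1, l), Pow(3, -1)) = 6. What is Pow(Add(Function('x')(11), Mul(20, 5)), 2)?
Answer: Mul(Rational(1, 9), Pow(Add(300, Mul(-1, Pow(11785, Rational(1, 2)))), 2)) ≈ 4072.2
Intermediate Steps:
l = -18 (l = Mul(-3, 6) = -18)
Function('Q')(o, G) = Mul(Rational(-1, 3), Pow(Add(Pow(G, 2), Pow(o, 2)), Rational(1, 2))) (Function('Q')(o, G) = Mul(Rational(-1, 3), Pow(Add(Pow(o, 2), Pow(G, 2)), Rational(1, 2))) = Mul(Rational(-1, 3), Pow(Add(Pow(G, 2), Pow(o, 2)), Rational(1, 2))))
Function('x')(M) = Mul(Rational(-1, 3), Pow(Add(11664, Pow(M, 2)), Rational(1, 2))) (Function('x')(M) = Mul(Rational(-1, 3), Pow(Add(Pow(Mul(Mul(-3, -18), 2), 2), Pow(M, 2)), Rational(1, 2))) = Mul(Rational(-1, 3), Pow(Add(Pow(Mul(54, 2), 2), Pow(M, 2)), Rational(1, 2))) = Mul(Rational(-1, 3), Pow(Add(Pow(108, 2), Pow(M, 2)), Rational(1, 2))) = Mul(Rational(-1, 3), Pow(Add(11664, Pow(M, 2)), Rational(1, 2))))
Pow(Add(Function('x')(11), Mul(20, 5)), 2) = Pow(Add(Mul(Rational(-1, 3), Pow(Add(11664, Pow(11, 2)), Rational(1, 2))), Mul(20, 5)), 2) = Pow(Add(Mul(Rational(-1, 3), Pow(Add(11664, 121), Rational(1, 2))), 100), 2) = Pow(Add(Mul(Rational(-1, 3), Pow(11785, Rational(1, 2))), 100), 2) = Pow(Add(100, Mul(Rational(-1, 3), Pow(11785, Rational(1, 2)))), 2)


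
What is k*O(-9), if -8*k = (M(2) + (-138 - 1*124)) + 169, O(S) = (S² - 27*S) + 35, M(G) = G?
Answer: 32669/8 ≈ 4083.6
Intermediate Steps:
O(S) = 35 + S² - 27*S
k = 91/8 (k = -((2 + (-138 - 1*124)) + 169)/8 = -((2 + (-138 - 124)) + 169)/8 = -((2 - 262) + 169)/8 = -(-260 + 169)/8 = -⅛*(-91) = 91/8 ≈ 11.375)
k*O(-9) = 91*(35 + (-9)² - 27*(-9))/8 = 91*(35 + 81 + 243)/8 = (91/8)*359 = 32669/8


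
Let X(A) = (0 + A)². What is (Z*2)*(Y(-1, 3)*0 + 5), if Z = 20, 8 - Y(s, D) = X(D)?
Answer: 200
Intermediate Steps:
X(A) = A²
Y(s, D) = 8 - D²
(Z*2)*(Y(-1, 3)*0 + 5) = (20*2)*((8 - 1*3²)*0 + 5) = 40*((8 - 1*9)*0 + 5) = 40*((8 - 9)*0 + 5) = 40*(-1*0 + 5) = 40*(0 + 5) = 40*5 = 200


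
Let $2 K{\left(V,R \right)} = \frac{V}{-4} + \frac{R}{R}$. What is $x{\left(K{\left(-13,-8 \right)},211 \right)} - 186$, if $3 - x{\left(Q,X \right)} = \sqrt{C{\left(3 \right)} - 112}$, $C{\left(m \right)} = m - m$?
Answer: $-183 - 4 i \sqrt{7} \approx -183.0 - 10.583 i$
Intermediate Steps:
$C{\left(m \right)} = 0$
$K{\left(V,R \right)} = \frac{1}{2} - \frac{V}{8}$ ($K{\left(V,R \right)} = \frac{\frac{V}{-4} + \frac{R}{R}}{2} = \frac{V \left(- \frac{1}{4}\right) + 1}{2} = \frac{- \frac{V}{4} + 1}{2} = \frac{1 - \frac{V}{4}}{2} = \frac{1}{2} - \frac{V}{8}$)
$x{\left(Q,X \right)} = 3 - 4 i \sqrt{7}$ ($x{\left(Q,X \right)} = 3 - \sqrt{0 - 112} = 3 - \sqrt{-112} = 3 - 4 i \sqrt{7}$)
$x{\left(K{\left(-13,-8 \right)},211 \right)} - 186 = \left(3 - 4 i \sqrt{7}\right) - 186 = -183 - 4 i \sqrt{7}$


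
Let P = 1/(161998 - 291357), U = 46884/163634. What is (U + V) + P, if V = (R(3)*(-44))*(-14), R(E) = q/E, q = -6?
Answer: -13036166501435/10583765303 ≈ -1231.7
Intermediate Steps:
U = 23442/81817 (U = 46884*(1/163634) = 23442/81817 ≈ 0.28652)
P = -1/129359 (P = 1/(-129359) = -1/129359 ≈ -7.7304e-6)
R(E) = -6/E
V = -1232 (V = (-6/3*(-44))*(-14) = (-6*1/3*(-44))*(-14) = -2*(-44)*(-14) = 88*(-14) = -1232)
(U + V) + P = (23442/81817 - 1232) - 1/129359 = -100775102/81817 - 1/129359 = -13036166501435/10583765303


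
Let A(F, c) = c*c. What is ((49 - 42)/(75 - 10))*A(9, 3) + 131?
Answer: 8578/65 ≈ 131.97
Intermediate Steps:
A(F, c) = c**2
((49 - 42)/(75 - 10))*A(9, 3) + 131 = ((49 - 42)/(75 - 10))*3**2 + 131 = (7/65)*9 + 131 = 63/65 + 131 = 8578/65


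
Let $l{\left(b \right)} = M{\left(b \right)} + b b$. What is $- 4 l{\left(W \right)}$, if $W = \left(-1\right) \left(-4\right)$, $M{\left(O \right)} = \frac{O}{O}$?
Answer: $-68$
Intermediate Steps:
$M{\left(O \right)} = 1$
$W = 4$
$l{\left(b \right)} = 1 + b^{2}$ ($l{\left(b \right)} = 1 + b b = 1 + b^{2}$)
$- 4 l{\left(W \right)} = - 4 \left(1 + 4^{2}\right) = - 4 \left(1 + 16\right) = \left(-4\right) 17 = -68$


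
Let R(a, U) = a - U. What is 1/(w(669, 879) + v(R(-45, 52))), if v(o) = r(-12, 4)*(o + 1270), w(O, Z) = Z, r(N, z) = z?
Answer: 1/5571 ≈ 0.00017950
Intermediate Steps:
v(o) = 5080 + 4*o (v(o) = 4*(o + 1270) = 4*(1270 + o) = 5080 + 4*o)
1/(w(669, 879) + v(R(-45, 52))) = 1/(879 + (5080 + 4*(-45 - 1*52))) = 1/(879 + (5080 + 4*(-45 - 52))) = 1/(879 + (5080 + 4*(-97))) = 1/(879 + (5080 - 388)) = 1/(879 + 4692) = 1/5571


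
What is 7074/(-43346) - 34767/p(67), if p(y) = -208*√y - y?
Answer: -302097660/312069527 + 2410512*√67/964733 ≈ 19.484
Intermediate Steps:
p(y) = -y - 208*√y
7074/(-43346) - 34767/p(67) = 7074/(-43346) - 34767/(-1*67 - 208*√67) = 7074*(-1/43346) - 34767/(-67 - 208*√67) = -3537/21673 - 34767/(-67 - 208*√67)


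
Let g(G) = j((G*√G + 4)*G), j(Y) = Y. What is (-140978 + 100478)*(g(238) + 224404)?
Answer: -9126918000 - 2294082000*√238 ≈ -4.4518e+10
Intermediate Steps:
g(G) = G*(4 + G^(3/2)) (g(G) = (G*√G + 4)*G = (G^(3/2) + 4)*G = (4 + G^(3/2))*G = G*(4 + G^(3/2)))
(-140978 + 100478)*(g(238) + 224404) = (-140978 + 100478)*((238^(5/2) + 4*238) + 224404) = -40500*((56644*√238 + 952) + 224404) = -40500*((952 + 56644*√238) + 224404) = -40500*(225356 + 56644*√238) = -9126918000 - 2294082000*√238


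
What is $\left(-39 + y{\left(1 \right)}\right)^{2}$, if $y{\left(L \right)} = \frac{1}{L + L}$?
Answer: $\frac{5929}{4} \approx 1482.3$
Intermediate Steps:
$y{\left(L \right)} = \frac{1}{2 L}$
$\left(-39 + y{\left(1 \right)}\right)^{2} = \left(-39 + \frac{1}{2 \cdot 1}\right)^{2} = \left(-39 + \frac{1}{2} \cdot 1\right)^{2} = \left(-39 + \frac{1}{2}\right)^{2} = \left(- \frac{77}{2}\right)^{2} = \frac{5929}{4}$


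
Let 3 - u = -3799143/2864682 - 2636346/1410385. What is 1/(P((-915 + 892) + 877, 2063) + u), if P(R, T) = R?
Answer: 448922724730/386161280341613 ≈ 0.0011625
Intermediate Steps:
u = 2781273422193/448922724730 (u = 3 - (-3799143/2864682 - 2636346/1410385) = 3 - (-3799143*1/2864682 - 2636346*1/1410385) = 3 - (-422127/318298 - 2636346/1410385) = 3 - 1*(-1434505248003/448922724730) = 3 + 1434505248003/448922724730 = 2781273422193/448922724730 ≈ 6.1954)
1/(P((-915 + 892) + 877, 2063) + u) = 1/(((-915 + 892) + 877) + 2781273422193/448922724730) = 1/((-23 + 877) + 2781273422193/448922724730) = 1/(854 + 2781273422193/448922724730) = 1/(386161280341613/448922724730) = 448922724730/386161280341613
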